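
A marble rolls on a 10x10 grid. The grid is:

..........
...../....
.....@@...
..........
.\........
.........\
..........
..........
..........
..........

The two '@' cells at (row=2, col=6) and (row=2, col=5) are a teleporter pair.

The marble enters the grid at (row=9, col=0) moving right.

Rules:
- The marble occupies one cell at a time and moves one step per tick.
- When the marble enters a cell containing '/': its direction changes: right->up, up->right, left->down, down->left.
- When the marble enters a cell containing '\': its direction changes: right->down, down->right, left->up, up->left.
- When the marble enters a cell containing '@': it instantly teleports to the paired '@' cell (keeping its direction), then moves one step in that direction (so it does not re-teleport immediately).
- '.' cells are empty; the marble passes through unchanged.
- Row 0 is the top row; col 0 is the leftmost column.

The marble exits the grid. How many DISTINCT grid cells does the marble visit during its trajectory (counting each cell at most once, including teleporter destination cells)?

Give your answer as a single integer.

Step 1: enter (9,0), '.' pass, move right to (9,1)
Step 2: enter (9,1), '.' pass, move right to (9,2)
Step 3: enter (9,2), '.' pass, move right to (9,3)
Step 4: enter (9,3), '.' pass, move right to (9,4)
Step 5: enter (9,4), '.' pass, move right to (9,5)
Step 6: enter (9,5), '.' pass, move right to (9,6)
Step 7: enter (9,6), '.' pass, move right to (9,7)
Step 8: enter (9,7), '.' pass, move right to (9,8)
Step 9: enter (9,8), '.' pass, move right to (9,9)
Step 10: enter (9,9), '.' pass, move right to (9,10)
Step 11: at (9,10) — EXIT via right edge, pos 9
Distinct cells visited: 10 (path length 10)

Answer: 10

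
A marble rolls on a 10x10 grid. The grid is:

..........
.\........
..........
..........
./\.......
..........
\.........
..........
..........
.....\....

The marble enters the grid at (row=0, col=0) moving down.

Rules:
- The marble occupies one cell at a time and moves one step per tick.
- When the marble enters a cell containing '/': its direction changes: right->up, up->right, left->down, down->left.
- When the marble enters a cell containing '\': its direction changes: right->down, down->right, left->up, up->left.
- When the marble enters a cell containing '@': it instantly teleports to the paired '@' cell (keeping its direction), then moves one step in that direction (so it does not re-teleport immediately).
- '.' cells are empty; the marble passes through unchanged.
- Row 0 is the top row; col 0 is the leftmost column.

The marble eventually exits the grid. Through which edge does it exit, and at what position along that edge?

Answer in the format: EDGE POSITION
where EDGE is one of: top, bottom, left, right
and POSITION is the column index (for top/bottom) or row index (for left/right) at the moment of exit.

Step 1: enter (0,0), '.' pass, move down to (1,0)
Step 2: enter (1,0), '.' pass, move down to (2,0)
Step 3: enter (2,0), '.' pass, move down to (3,0)
Step 4: enter (3,0), '.' pass, move down to (4,0)
Step 5: enter (4,0), '.' pass, move down to (5,0)
Step 6: enter (5,0), '.' pass, move down to (6,0)
Step 7: enter (6,0), '\' deflects down->right, move right to (6,1)
Step 8: enter (6,1), '.' pass, move right to (6,2)
Step 9: enter (6,2), '.' pass, move right to (6,3)
Step 10: enter (6,3), '.' pass, move right to (6,4)
Step 11: enter (6,4), '.' pass, move right to (6,5)
Step 12: enter (6,5), '.' pass, move right to (6,6)
Step 13: enter (6,6), '.' pass, move right to (6,7)
Step 14: enter (6,7), '.' pass, move right to (6,8)
Step 15: enter (6,8), '.' pass, move right to (6,9)
Step 16: enter (6,9), '.' pass, move right to (6,10)
Step 17: at (6,10) — EXIT via right edge, pos 6

Answer: right 6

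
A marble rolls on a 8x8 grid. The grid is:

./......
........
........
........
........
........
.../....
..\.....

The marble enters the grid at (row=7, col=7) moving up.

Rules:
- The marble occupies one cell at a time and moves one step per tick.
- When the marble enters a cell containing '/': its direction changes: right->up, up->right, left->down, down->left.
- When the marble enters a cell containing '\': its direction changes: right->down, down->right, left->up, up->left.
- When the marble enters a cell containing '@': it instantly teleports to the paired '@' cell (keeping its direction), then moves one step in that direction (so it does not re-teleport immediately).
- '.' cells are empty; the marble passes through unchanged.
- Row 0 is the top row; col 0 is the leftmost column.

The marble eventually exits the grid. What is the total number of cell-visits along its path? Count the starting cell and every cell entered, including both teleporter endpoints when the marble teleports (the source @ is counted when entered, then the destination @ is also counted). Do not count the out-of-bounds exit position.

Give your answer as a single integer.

Answer: 8

Derivation:
Step 1: enter (7,7), '.' pass, move up to (6,7)
Step 2: enter (6,7), '.' pass, move up to (5,7)
Step 3: enter (5,7), '.' pass, move up to (4,7)
Step 4: enter (4,7), '.' pass, move up to (3,7)
Step 5: enter (3,7), '.' pass, move up to (2,7)
Step 6: enter (2,7), '.' pass, move up to (1,7)
Step 7: enter (1,7), '.' pass, move up to (0,7)
Step 8: enter (0,7), '.' pass, move up to (-1,7)
Step 9: at (-1,7) — EXIT via top edge, pos 7
Path length (cell visits): 8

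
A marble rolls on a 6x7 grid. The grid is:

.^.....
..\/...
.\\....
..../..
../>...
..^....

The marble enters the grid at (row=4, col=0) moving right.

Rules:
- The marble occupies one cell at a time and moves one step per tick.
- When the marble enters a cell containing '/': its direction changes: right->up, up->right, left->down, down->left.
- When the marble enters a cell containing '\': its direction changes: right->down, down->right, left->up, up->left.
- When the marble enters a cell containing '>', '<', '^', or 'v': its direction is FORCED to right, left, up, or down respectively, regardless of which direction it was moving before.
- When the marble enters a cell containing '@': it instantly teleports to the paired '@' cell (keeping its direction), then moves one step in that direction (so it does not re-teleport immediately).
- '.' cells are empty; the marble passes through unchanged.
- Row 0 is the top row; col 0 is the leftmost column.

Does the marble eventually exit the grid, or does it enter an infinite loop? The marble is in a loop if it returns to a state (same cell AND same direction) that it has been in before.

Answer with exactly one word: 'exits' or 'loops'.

Step 1: enter (4,0), '.' pass, move right to (4,1)
Step 2: enter (4,1), '.' pass, move right to (4,2)
Step 3: enter (4,2), '/' deflects right->up, move up to (3,2)
Step 4: enter (3,2), '.' pass, move up to (2,2)
Step 5: enter (2,2), '\' deflects up->left, move left to (2,1)
Step 6: enter (2,1), '\' deflects left->up, move up to (1,1)
Step 7: enter (1,1), '.' pass, move up to (0,1)
Step 8: enter (0,1), '^' forces up->up, move up to (-1,1)
Step 9: at (-1,1) — EXIT via top edge, pos 1

Answer: exits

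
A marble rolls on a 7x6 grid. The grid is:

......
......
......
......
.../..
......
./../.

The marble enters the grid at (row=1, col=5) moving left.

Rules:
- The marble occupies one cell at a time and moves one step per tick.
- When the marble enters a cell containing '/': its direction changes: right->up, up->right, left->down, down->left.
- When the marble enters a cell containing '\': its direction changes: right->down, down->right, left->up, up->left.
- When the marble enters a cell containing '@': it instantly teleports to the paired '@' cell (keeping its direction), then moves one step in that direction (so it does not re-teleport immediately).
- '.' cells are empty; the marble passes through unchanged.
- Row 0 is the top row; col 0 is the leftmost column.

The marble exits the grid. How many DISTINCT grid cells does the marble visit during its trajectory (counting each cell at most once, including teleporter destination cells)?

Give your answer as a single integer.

Answer: 6

Derivation:
Step 1: enter (1,5), '.' pass, move left to (1,4)
Step 2: enter (1,4), '.' pass, move left to (1,3)
Step 3: enter (1,3), '.' pass, move left to (1,2)
Step 4: enter (1,2), '.' pass, move left to (1,1)
Step 5: enter (1,1), '.' pass, move left to (1,0)
Step 6: enter (1,0), '.' pass, move left to (1,-1)
Step 7: at (1,-1) — EXIT via left edge, pos 1
Distinct cells visited: 6 (path length 6)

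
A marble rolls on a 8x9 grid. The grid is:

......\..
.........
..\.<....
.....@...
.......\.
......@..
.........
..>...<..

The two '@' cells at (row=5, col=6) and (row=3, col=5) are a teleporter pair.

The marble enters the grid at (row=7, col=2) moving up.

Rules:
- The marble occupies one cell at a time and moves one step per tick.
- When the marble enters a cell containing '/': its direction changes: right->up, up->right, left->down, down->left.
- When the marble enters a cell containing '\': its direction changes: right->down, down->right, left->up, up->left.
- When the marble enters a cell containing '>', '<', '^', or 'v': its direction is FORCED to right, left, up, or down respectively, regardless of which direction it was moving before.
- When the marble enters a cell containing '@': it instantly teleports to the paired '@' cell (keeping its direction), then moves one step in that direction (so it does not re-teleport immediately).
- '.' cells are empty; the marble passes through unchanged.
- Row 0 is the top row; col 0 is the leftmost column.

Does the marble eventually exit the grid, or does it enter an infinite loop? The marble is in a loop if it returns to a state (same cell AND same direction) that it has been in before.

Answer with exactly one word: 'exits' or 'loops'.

Answer: loops

Derivation:
Step 1: enter (7,2), '>' forces up->right, move right to (7,3)
Step 2: enter (7,3), '.' pass, move right to (7,4)
Step 3: enter (7,4), '.' pass, move right to (7,5)
Step 4: enter (7,5), '.' pass, move right to (7,6)
Step 5: enter (7,6), '<' forces right->left, move left to (7,5)
Step 6: enter (7,5), '.' pass, move left to (7,4)
Step 7: enter (7,4), '.' pass, move left to (7,3)
Step 8: enter (7,3), '.' pass, move left to (7,2)
Step 9: enter (7,2), '>' forces left->right, move right to (7,3)
Step 10: at (7,3) dir=right — LOOP DETECTED (seen before)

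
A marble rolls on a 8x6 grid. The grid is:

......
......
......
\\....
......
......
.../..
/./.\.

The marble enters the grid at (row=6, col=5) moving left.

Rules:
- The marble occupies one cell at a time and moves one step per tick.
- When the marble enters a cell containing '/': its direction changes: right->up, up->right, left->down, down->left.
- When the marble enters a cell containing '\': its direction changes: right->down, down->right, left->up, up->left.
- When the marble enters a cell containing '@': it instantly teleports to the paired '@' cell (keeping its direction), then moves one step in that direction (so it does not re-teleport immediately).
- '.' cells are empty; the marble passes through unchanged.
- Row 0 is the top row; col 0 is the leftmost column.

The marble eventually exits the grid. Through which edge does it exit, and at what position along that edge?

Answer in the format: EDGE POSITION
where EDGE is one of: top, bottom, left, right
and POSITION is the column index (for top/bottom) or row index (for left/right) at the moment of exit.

Step 1: enter (6,5), '.' pass, move left to (6,4)
Step 2: enter (6,4), '.' pass, move left to (6,3)
Step 3: enter (6,3), '/' deflects left->down, move down to (7,3)
Step 4: enter (7,3), '.' pass, move down to (8,3)
Step 5: at (8,3) — EXIT via bottom edge, pos 3

Answer: bottom 3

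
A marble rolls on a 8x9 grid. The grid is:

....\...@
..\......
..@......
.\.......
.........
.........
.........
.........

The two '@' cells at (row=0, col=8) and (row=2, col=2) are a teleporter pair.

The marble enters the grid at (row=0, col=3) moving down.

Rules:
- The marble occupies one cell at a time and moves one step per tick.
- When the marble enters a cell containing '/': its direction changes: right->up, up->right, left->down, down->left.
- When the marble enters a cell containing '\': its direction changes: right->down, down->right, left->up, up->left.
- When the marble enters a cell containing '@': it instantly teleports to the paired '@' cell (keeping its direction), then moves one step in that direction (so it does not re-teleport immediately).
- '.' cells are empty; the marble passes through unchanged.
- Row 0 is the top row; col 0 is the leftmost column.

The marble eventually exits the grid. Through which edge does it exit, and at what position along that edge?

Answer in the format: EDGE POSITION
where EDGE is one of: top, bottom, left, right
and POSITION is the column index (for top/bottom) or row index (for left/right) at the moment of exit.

Answer: bottom 3

Derivation:
Step 1: enter (0,3), '.' pass, move down to (1,3)
Step 2: enter (1,3), '.' pass, move down to (2,3)
Step 3: enter (2,3), '.' pass, move down to (3,3)
Step 4: enter (3,3), '.' pass, move down to (4,3)
Step 5: enter (4,3), '.' pass, move down to (5,3)
Step 6: enter (5,3), '.' pass, move down to (6,3)
Step 7: enter (6,3), '.' pass, move down to (7,3)
Step 8: enter (7,3), '.' pass, move down to (8,3)
Step 9: at (8,3) — EXIT via bottom edge, pos 3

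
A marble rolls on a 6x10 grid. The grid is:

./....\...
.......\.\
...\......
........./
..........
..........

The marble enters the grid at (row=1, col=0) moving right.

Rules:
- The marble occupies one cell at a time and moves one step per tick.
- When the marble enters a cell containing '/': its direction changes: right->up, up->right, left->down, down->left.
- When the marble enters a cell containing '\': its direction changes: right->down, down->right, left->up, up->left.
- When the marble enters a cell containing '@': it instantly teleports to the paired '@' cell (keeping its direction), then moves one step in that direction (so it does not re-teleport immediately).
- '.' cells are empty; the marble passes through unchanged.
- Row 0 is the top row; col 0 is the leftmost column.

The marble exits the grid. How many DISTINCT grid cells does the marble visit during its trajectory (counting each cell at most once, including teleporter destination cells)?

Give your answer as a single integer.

Answer: 12

Derivation:
Step 1: enter (1,0), '.' pass, move right to (1,1)
Step 2: enter (1,1), '.' pass, move right to (1,2)
Step 3: enter (1,2), '.' pass, move right to (1,3)
Step 4: enter (1,3), '.' pass, move right to (1,4)
Step 5: enter (1,4), '.' pass, move right to (1,5)
Step 6: enter (1,5), '.' pass, move right to (1,6)
Step 7: enter (1,6), '.' pass, move right to (1,7)
Step 8: enter (1,7), '\' deflects right->down, move down to (2,7)
Step 9: enter (2,7), '.' pass, move down to (3,7)
Step 10: enter (3,7), '.' pass, move down to (4,7)
Step 11: enter (4,7), '.' pass, move down to (5,7)
Step 12: enter (5,7), '.' pass, move down to (6,7)
Step 13: at (6,7) — EXIT via bottom edge, pos 7
Distinct cells visited: 12 (path length 12)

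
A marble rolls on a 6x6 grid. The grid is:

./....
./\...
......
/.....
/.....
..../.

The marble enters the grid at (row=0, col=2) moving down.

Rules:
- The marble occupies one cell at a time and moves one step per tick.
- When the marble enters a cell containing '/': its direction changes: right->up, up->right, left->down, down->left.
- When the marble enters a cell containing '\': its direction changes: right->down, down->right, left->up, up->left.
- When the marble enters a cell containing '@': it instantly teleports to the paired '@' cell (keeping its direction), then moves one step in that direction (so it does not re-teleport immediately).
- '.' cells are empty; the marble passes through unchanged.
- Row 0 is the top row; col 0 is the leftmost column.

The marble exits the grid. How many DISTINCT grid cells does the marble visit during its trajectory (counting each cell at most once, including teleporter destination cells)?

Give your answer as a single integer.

Step 1: enter (0,2), '.' pass, move down to (1,2)
Step 2: enter (1,2), '\' deflects down->right, move right to (1,3)
Step 3: enter (1,3), '.' pass, move right to (1,4)
Step 4: enter (1,4), '.' pass, move right to (1,5)
Step 5: enter (1,5), '.' pass, move right to (1,6)
Step 6: at (1,6) — EXIT via right edge, pos 1
Distinct cells visited: 5 (path length 5)

Answer: 5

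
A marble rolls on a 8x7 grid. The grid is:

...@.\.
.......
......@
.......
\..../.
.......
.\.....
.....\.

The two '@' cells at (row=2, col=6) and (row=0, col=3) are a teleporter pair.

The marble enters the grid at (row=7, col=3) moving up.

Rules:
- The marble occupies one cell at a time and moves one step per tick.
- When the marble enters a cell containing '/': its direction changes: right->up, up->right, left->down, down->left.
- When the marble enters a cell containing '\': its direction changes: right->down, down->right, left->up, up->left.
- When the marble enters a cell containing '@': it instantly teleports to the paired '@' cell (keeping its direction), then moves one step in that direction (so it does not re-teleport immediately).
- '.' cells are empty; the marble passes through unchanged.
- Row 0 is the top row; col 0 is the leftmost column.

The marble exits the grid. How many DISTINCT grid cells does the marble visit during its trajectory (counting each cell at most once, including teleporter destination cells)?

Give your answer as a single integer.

Step 1: enter (7,3), '.' pass, move up to (6,3)
Step 2: enter (6,3), '.' pass, move up to (5,3)
Step 3: enter (5,3), '.' pass, move up to (4,3)
Step 4: enter (4,3), '.' pass, move up to (3,3)
Step 5: enter (3,3), '.' pass, move up to (2,3)
Step 6: enter (2,3), '.' pass, move up to (1,3)
Step 7: enter (1,3), '.' pass, move up to (0,3)
Step 8: enter (0,3), '@' teleport (0,3)->(2,6), also enter (2,6), move up to (1,6)
Step 9: enter (1,6), '.' pass, move up to (0,6)
Step 10: enter (0,6), '.' pass, move up to (-1,6)
Step 11: at (-1,6) — EXIT via top edge, pos 6
Distinct cells visited: 11 (path length 11)

Answer: 11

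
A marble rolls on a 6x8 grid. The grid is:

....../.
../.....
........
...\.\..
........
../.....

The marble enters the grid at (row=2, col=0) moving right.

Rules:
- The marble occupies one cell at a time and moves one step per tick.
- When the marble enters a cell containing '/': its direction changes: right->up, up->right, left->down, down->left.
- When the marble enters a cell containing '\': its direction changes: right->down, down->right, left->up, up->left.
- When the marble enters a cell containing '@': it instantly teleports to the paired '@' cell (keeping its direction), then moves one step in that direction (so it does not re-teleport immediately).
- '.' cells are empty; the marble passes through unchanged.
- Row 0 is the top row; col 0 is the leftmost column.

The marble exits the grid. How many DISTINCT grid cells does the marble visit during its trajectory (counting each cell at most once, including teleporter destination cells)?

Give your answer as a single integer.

Step 1: enter (2,0), '.' pass, move right to (2,1)
Step 2: enter (2,1), '.' pass, move right to (2,2)
Step 3: enter (2,2), '.' pass, move right to (2,3)
Step 4: enter (2,3), '.' pass, move right to (2,4)
Step 5: enter (2,4), '.' pass, move right to (2,5)
Step 6: enter (2,5), '.' pass, move right to (2,6)
Step 7: enter (2,6), '.' pass, move right to (2,7)
Step 8: enter (2,7), '.' pass, move right to (2,8)
Step 9: at (2,8) — EXIT via right edge, pos 2
Distinct cells visited: 8 (path length 8)

Answer: 8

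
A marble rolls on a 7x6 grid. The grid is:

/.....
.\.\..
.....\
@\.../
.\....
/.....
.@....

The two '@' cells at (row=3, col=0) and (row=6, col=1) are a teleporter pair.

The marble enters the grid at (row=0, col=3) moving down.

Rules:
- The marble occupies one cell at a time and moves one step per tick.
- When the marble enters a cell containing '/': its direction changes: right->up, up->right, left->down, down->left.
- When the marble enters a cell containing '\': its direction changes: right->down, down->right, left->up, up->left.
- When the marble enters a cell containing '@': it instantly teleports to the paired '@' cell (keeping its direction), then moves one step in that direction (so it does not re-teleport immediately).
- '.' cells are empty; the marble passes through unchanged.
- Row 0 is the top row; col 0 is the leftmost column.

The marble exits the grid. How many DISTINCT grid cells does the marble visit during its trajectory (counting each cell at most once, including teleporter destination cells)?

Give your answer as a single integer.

Step 1: enter (0,3), '.' pass, move down to (1,3)
Step 2: enter (1,3), '\' deflects down->right, move right to (1,4)
Step 3: enter (1,4), '.' pass, move right to (1,5)
Step 4: enter (1,5), '.' pass, move right to (1,6)
Step 5: at (1,6) — EXIT via right edge, pos 1
Distinct cells visited: 4 (path length 4)

Answer: 4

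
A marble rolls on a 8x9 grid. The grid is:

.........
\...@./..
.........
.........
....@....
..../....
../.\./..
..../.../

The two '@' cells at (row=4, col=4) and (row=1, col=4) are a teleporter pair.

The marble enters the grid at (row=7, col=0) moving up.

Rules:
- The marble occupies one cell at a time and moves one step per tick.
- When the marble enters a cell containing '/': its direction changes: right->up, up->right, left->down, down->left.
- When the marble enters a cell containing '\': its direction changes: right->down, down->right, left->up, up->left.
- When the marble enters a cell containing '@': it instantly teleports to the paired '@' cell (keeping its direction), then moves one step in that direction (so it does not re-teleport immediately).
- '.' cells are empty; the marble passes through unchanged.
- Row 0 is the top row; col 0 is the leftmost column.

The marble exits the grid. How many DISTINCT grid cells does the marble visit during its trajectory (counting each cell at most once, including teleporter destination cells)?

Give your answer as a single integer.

Answer: 7

Derivation:
Step 1: enter (7,0), '.' pass, move up to (6,0)
Step 2: enter (6,0), '.' pass, move up to (5,0)
Step 3: enter (5,0), '.' pass, move up to (4,0)
Step 4: enter (4,0), '.' pass, move up to (3,0)
Step 5: enter (3,0), '.' pass, move up to (2,0)
Step 6: enter (2,0), '.' pass, move up to (1,0)
Step 7: enter (1,0), '\' deflects up->left, move left to (1,-1)
Step 8: at (1,-1) — EXIT via left edge, pos 1
Distinct cells visited: 7 (path length 7)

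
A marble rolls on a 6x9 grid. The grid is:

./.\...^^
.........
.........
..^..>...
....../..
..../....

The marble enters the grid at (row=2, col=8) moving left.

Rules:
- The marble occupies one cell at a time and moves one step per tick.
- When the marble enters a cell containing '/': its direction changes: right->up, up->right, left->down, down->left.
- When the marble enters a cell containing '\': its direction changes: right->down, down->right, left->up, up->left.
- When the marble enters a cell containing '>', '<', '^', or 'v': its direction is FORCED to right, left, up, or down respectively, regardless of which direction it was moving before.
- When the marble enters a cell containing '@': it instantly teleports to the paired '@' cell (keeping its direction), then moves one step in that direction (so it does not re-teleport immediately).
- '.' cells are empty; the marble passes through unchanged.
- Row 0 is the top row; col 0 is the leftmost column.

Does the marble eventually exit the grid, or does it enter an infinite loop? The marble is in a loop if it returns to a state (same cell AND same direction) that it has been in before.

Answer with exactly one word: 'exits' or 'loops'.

Answer: exits

Derivation:
Step 1: enter (2,8), '.' pass, move left to (2,7)
Step 2: enter (2,7), '.' pass, move left to (2,6)
Step 3: enter (2,6), '.' pass, move left to (2,5)
Step 4: enter (2,5), '.' pass, move left to (2,4)
Step 5: enter (2,4), '.' pass, move left to (2,3)
Step 6: enter (2,3), '.' pass, move left to (2,2)
Step 7: enter (2,2), '.' pass, move left to (2,1)
Step 8: enter (2,1), '.' pass, move left to (2,0)
Step 9: enter (2,0), '.' pass, move left to (2,-1)
Step 10: at (2,-1) — EXIT via left edge, pos 2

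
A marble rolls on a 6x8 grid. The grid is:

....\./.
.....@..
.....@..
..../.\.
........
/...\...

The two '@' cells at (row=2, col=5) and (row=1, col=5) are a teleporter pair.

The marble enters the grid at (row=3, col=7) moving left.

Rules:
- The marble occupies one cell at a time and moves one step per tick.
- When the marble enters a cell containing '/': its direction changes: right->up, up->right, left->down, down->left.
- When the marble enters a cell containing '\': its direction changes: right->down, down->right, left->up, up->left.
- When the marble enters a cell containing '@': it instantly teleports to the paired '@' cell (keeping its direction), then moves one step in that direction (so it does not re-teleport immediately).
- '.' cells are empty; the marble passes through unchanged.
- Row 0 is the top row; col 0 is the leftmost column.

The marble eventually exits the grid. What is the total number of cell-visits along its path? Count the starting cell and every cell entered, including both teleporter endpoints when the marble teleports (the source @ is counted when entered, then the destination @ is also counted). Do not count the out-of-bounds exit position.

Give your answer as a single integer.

Step 1: enter (3,7), '.' pass, move left to (3,6)
Step 2: enter (3,6), '\' deflects left->up, move up to (2,6)
Step 3: enter (2,6), '.' pass, move up to (1,6)
Step 4: enter (1,6), '.' pass, move up to (0,6)
Step 5: enter (0,6), '/' deflects up->right, move right to (0,7)
Step 6: enter (0,7), '.' pass, move right to (0,8)
Step 7: at (0,8) — EXIT via right edge, pos 0
Path length (cell visits): 6

Answer: 6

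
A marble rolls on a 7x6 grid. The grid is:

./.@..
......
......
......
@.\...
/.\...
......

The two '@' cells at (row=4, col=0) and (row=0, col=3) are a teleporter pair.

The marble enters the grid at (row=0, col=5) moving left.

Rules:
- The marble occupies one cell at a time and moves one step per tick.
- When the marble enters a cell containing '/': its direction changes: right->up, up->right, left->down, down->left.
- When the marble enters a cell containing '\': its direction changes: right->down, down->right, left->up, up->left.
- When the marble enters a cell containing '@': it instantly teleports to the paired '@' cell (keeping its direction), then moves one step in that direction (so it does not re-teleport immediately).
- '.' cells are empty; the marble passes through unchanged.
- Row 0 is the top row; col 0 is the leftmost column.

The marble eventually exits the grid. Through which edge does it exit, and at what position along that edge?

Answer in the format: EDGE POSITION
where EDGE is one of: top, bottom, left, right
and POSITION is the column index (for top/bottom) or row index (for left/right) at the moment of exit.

Step 1: enter (0,5), '.' pass, move left to (0,4)
Step 2: enter (0,4), '.' pass, move left to (0,3)
Step 3: enter (0,3), '@' teleport (0,3)->(4,0), also enter (4,0), move left to (4,-1)
Step 4: at (4,-1) — EXIT via left edge, pos 4

Answer: left 4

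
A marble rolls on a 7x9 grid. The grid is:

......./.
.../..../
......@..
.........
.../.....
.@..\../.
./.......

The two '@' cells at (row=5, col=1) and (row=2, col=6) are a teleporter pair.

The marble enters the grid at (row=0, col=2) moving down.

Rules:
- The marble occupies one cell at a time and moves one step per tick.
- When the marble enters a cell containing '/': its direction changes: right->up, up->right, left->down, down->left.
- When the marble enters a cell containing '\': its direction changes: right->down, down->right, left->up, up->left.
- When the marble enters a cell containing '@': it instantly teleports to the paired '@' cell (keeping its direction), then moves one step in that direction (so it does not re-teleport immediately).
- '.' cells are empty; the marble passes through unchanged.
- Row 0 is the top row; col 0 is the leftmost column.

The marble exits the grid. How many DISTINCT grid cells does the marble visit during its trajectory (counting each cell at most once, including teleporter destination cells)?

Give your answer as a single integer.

Step 1: enter (0,2), '.' pass, move down to (1,2)
Step 2: enter (1,2), '.' pass, move down to (2,2)
Step 3: enter (2,2), '.' pass, move down to (3,2)
Step 4: enter (3,2), '.' pass, move down to (4,2)
Step 5: enter (4,2), '.' pass, move down to (5,2)
Step 6: enter (5,2), '.' pass, move down to (6,2)
Step 7: enter (6,2), '.' pass, move down to (7,2)
Step 8: at (7,2) — EXIT via bottom edge, pos 2
Distinct cells visited: 7 (path length 7)

Answer: 7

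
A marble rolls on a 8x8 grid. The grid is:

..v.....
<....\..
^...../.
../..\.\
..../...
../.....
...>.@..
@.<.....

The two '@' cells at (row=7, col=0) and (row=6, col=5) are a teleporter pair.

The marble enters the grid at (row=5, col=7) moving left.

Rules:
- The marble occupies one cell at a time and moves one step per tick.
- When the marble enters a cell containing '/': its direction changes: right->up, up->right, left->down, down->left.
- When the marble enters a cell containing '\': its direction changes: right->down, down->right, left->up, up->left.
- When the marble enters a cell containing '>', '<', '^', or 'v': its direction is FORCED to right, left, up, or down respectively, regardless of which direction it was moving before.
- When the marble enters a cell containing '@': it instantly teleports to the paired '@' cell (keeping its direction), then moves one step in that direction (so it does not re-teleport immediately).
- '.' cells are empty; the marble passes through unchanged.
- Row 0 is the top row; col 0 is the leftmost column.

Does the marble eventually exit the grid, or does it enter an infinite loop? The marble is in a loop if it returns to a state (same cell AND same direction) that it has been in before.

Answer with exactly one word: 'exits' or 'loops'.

Answer: loops

Derivation:
Step 1: enter (5,7), '.' pass, move left to (5,6)
Step 2: enter (5,6), '.' pass, move left to (5,5)
Step 3: enter (5,5), '.' pass, move left to (5,4)
Step 4: enter (5,4), '.' pass, move left to (5,3)
Step 5: enter (5,3), '.' pass, move left to (5,2)
Step 6: enter (5,2), '/' deflects left->down, move down to (6,2)
Step 7: enter (6,2), '.' pass, move down to (7,2)
Step 8: enter (7,2), '<' forces down->left, move left to (7,1)
Step 9: enter (7,1), '.' pass, move left to (7,0)
Step 10: enter (7,0), '@' teleport (7,0)->(6,5), also enter (6,5), move left to (6,4)
Step 11: enter (6,4), '.' pass, move left to (6,3)
Step 12: enter (6,3), '>' forces left->right, move right to (6,4)
Step 13: enter (6,4), '.' pass, move right to (6,5)
Step 14: enter (6,5), '@' teleport (6,5)->(7,0), also enter (7,0), move right to (7,1)
Step 15: enter (7,1), '.' pass, move right to (7,2)
Step 16: enter (7,2), '<' forces right->left, move left to (7,1)
Step 17: at (7,1) dir=left — LOOP DETECTED (seen before)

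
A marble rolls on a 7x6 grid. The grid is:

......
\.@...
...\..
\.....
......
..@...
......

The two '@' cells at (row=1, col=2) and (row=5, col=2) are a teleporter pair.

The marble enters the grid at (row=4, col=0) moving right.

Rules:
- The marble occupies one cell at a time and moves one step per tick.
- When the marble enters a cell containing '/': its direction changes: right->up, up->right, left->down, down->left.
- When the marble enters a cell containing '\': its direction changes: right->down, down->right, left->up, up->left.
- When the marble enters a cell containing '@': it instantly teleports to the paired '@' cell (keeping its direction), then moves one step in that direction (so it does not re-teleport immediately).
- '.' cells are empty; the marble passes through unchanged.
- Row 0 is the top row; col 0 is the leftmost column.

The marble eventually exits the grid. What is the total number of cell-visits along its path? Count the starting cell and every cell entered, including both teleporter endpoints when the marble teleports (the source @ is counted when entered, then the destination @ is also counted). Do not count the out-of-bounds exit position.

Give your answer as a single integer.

Step 1: enter (4,0), '.' pass, move right to (4,1)
Step 2: enter (4,1), '.' pass, move right to (4,2)
Step 3: enter (4,2), '.' pass, move right to (4,3)
Step 4: enter (4,3), '.' pass, move right to (4,4)
Step 5: enter (4,4), '.' pass, move right to (4,5)
Step 6: enter (4,5), '.' pass, move right to (4,6)
Step 7: at (4,6) — EXIT via right edge, pos 4
Path length (cell visits): 6

Answer: 6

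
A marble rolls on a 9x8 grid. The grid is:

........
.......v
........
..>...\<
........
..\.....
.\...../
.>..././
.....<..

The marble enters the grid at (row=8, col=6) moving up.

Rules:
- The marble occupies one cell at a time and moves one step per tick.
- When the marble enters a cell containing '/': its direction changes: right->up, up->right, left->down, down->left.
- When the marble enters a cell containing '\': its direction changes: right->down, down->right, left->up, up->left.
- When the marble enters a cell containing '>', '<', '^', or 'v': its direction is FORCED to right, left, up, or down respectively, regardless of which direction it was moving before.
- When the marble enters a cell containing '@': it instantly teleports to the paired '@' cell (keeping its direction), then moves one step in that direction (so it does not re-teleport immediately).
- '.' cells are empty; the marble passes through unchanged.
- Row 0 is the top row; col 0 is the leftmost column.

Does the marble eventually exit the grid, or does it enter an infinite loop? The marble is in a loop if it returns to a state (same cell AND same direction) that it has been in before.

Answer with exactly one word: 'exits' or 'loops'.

Answer: exits

Derivation:
Step 1: enter (8,6), '.' pass, move up to (7,6)
Step 2: enter (7,6), '.' pass, move up to (6,6)
Step 3: enter (6,6), '.' pass, move up to (5,6)
Step 4: enter (5,6), '.' pass, move up to (4,6)
Step 5: enter (4,6), '.' pass, move up to (3,6)
Step 6: enter (3,6), '\' deflects up->left, move left to (3,5)
Step 7: enter (3,5), '.' pass, move left to (3,4)
Step 8: enter (3,4), '.' pass, move left to (3,3)
Step 9: enter (3,3), '.' pass, move left to (3,2)
Step 10: enter (3,2), '>' forces left->right, move right to (3,3)
Step 11: enter (3,3), '.' pass, move right to (3,4)
Step 12: enter (3,4), '.' pass, move right to (3,5)
Step 13: enter (3,5), '.' pass, move right to (3,6)
Step 14: enter (3,6), '\' deflects right->down, move down to (4,6)
Step 15: enter (4,6), '.' pass, move down to (5,6)
Step 16: enter (5,6), '.' pass, move down to (6,6)
Step 17: enter (6,6), '.' pass, move down to (7,6)
Step 18: enter (7,6), '.' pass, move down to (8,6)
Step 19: enter (8,6), '.' pass, move down to (9,6)
Step 20: at (9,6) — EXIT via bottom edge, pos 6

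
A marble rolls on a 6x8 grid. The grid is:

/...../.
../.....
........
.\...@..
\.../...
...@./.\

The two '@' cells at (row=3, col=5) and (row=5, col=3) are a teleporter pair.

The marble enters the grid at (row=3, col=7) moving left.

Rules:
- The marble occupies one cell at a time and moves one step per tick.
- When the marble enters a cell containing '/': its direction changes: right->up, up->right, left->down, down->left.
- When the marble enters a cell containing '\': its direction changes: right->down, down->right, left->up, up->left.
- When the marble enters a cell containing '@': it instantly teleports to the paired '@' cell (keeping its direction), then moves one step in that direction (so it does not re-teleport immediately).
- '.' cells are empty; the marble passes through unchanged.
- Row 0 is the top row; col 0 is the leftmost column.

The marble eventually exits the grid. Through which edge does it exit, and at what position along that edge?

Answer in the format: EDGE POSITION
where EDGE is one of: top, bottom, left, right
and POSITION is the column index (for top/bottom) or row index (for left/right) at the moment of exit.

Step 1: enter (3,7), '.' pass, move left to (3,6)
Step 2: enter (3,6), '.' pass, move left to (3,5)
Step 3: enter (3,5), '@' teleport (3,5)->(5,3), also enter (5,3), move left to (5,2)
Step 4: enter (5,2), '.' pass, move left to (5,1)
Step 5: enter (5,1), '.' pass, move left to (5,0)
Step 6: enter (5,0), '.' pass, move left to (5,-1)
Step 7: at (5,-1) — EXIT via left edge, pos 5

Answer: left 5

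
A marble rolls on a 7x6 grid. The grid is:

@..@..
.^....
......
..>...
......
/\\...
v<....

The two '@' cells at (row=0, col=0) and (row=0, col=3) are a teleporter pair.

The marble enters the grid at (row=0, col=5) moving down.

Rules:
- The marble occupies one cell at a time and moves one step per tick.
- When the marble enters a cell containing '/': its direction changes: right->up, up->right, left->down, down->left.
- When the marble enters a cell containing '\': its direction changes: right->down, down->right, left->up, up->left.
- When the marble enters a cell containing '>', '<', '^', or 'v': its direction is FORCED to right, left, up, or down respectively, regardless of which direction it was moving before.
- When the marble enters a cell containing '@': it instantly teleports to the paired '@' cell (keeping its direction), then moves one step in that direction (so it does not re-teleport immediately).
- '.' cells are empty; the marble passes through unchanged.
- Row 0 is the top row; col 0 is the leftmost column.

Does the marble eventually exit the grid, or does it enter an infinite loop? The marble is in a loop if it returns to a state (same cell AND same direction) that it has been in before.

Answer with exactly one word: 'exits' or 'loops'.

Answer: exits

Derivation:
Step 1: enter (0,5), '.' pass, move down to (1,5)
Step 2: enter (1,5), '.' pass, move down to (2,5)
Step 3: enter (2,5), '.' pass, move down to (3,5)
Step 4: enter (3,5), '.' pass, move down to (4,5)
Step 5: enter (4,5), '.' pass, move down to (5,5)
Step 6: enter (5,5), '.' pass, move down to (6,5)
Step 7: enter (6,5), '.' pass, move down to (7,5)
Step 8: at (7,5) — EXIT via bottom edge, pos 5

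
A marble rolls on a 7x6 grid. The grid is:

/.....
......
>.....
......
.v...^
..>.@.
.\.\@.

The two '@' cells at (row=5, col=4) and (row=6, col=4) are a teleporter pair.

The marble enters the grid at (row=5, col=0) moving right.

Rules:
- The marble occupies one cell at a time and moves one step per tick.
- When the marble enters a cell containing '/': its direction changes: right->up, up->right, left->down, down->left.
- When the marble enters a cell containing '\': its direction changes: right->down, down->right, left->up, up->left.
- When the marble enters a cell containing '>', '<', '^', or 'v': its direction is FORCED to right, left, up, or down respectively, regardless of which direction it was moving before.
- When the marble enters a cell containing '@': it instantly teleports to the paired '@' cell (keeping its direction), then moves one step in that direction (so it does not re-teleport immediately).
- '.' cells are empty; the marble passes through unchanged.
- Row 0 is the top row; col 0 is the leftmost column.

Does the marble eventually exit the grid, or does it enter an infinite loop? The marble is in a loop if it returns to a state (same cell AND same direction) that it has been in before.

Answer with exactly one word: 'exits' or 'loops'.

Answer: exits

Derivation:
Step 1: enter (5,0), '.' pass, move right to (5,1)
Step 2: enter (5,1), '.' pass, move right to (5,2)
Step 3: enter (5,2), '>' forces right->right, move right to (5,3)
Step 4: enter (5,3), '.' pass, move right to (5,4)
Step 5: enter (5,4), '@' teleport (5,4)->(6,4), also enter (6,4), move right to (6,5)
Step 6: enter (6,5), '.' pass, move right to (6,6)
Step 7: at (6,6) — EXIT via right edge, pos 6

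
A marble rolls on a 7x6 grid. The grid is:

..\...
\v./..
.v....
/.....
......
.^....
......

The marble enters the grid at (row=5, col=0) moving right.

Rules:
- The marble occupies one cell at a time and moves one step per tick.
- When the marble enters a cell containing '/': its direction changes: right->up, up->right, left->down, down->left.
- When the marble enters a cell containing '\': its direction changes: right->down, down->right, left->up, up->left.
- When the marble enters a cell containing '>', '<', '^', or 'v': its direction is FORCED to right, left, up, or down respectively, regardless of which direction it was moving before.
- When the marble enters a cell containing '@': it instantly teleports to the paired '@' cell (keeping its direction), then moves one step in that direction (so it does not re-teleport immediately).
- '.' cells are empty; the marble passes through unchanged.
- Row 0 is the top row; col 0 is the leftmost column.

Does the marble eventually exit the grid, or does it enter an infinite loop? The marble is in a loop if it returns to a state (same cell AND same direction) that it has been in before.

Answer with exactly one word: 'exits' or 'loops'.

Answer: loops

Derivation:
Step 1: enter (5,0), '.' pass, move right to (5,1)
Step 2: enter (5,1), '^' forces right->up, move up to (4,1)
Step 3: enter (4,1), '.' pass, move up to (3,1)
Step 4: enter (3,1), '.' pass, move up to (2,1)
Step 5: enter (2,1), 'v' forces up->down, move down to (3,1)
Step 6: enter (3,1), '.' pass, move down to (4,1)
Step 7: enter (4,1), '.' pass, move down to (5,1)
Step 8: enter (5,1), '^' forces down->up, move up to (4,1)
Step 9: at (4,1) dir=up — LOOP DETECTED (seen before)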